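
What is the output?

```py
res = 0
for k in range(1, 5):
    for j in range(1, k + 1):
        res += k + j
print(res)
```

50

k=1,j=1: res = 0+2 = 2
k=2,j=1: res = 2+3 = 5
k=2,j=2: res = 5+4 = 9
k=3,j=1: res = 9+4 = 13
k=3,j=2: res = 13+5 = 18
k=3,j=3: res = 18+6 = 24
k=4,j=1: res = 24+5 = 29
k=4,j=2: res = 29+6 = 35
k=4,j=3: res = 35+7 = 42
k=4,j=4: res = 42+8 = 50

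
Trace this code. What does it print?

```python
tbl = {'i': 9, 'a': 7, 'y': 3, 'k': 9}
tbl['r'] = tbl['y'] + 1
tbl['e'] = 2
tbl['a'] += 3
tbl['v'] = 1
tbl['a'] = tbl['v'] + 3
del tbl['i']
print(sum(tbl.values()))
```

tbl['r'] = tbl['y']+1 = 4 → {'i': 9, 'a': 7, 'y': 3, 'k': 9, 'r': 4}
tbl['e'] = 2 → {'i': 9, 'a': 7, 'y': 3, 'k': 9, 'r': 4, 'e': 2}
tbl['a'] = 7+3 = 10 → {'i': 9, 'a': 10, 'y': 3, 'k': 9, 'r': 4, 'e': 2}
tbl['v'] = 1 → {'i': 9, 'a': 10, 'y': 3, 'k': 9, 'r': 4, 'e': 2, 'v': 1}
tbl['a'] = tbl['v']+3 = 4 → {'i': 9, 'a': 4, 'y': 3, 'k': 9, 'r': 4, 'e': 2, 'v': 1}
del 'i' → {'a': 4, 'y': 3, 'k': 9, 'r': 4, 'e': 2, 'v': 1}
sum of values = 23

23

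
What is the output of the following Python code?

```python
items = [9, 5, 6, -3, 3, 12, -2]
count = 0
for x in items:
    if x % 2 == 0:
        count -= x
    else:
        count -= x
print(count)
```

-30

x=9: not even, count = 0-9 = -9
x=5: not even, count = (-9)-5 = -14
x=6: even, count = (-14)-6 = -20
x=-3: not even, count = (-20)-(-3) = -17
x=3: not even, count = (-17)-3 = -20
x=12: even, count = (-20)-12 = -32
x=-2: even, count = (-32)-(-2) = -30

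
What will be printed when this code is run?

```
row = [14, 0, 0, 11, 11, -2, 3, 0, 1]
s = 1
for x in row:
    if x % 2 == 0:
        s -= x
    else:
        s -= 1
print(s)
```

x=14: even, s = 1-14 = -13
x=0: even, s = (-13)-0 = -13
x=0: even, s = (-13)-0 = -13
x=11: not even, s = (-13)-1 = -14
x=11: not even, s = (-14)-1 = -15
x=-2: even, s = (-15)-(-2) = -13
x=3: not even, s = (-13)-1 = -14
x=0: even, s = (-14)-0 = -14
x=1: not even, s = (-14)-1 = -15

-15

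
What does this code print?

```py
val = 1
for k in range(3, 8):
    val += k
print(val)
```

k=3: val = 1+3 = 4
k=4: val = 4+4 = 8
k=5: val = 8+5 = 13
k=6: val = 13+6 = 19
k=7: val = 19+7 = 26

26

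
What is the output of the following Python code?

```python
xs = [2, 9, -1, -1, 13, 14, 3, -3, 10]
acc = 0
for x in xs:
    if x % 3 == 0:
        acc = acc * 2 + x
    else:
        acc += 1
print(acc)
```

x=2: not %3==0, acc = 0+1 = 1
x=9: %3==0, acc = 1*2+9 = 11
x=-1: not %3==0, acc = 11+1 = 12
x=-1: not %3==0, acc = 12+1 = 13
x=13: not %3==0, acc = 13+1 = 14
x=14: not %3==0, acc = 14+1 = 15
x=3: %3==0, acc = 15*2+3 = 33
x=-3: %3==0, acc = 33*2+(-3) = 63
x=10: not %3==0, acc = 63+1 = 64

64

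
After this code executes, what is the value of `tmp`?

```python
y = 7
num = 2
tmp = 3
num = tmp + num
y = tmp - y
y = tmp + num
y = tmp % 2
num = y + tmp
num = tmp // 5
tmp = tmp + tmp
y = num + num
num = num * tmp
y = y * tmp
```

6

num = 3+2 = 5
y = 3-7 = -4
y = 3+5 = 8
y = 3%2 = 1
num = 1+3 = 4
num = 3//5 = 0
tmp = 3+3 = 6
y = 0+0 = 0
num = 0*6 = 0
y = 0*6 = 0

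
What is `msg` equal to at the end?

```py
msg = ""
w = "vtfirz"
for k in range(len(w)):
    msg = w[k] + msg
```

'zriftv'

k=0: prepend 'v' → 'v'
k=1: prepend 't' → 'tv'
k=2: prepend 'f' → 'ftv'
k=3: prepend 'i' → 'iftv'
k=4: prepend 'r' → 'riftv'
k=5: prepend 'z' → 'zriftv'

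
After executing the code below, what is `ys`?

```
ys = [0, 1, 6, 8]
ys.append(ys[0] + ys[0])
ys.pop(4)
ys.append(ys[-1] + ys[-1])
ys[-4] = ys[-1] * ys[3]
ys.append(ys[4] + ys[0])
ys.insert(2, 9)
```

append ys[0]+ys[0] = 0+0 = 0 → [0, 1, 6, 8, 0]
pop(4) removes 0 → [0, 1, 6, 8]
append ys[-1]+ys[-1] = 8+8 = 16 → [0, 1, 6, 8, 16]
ys[-4] = ys[-1]*ys[3] = 16*8 = 128 → [0, 128, 6, 8, 16]
append ys[4]+ys[0] = 16+0 = 16 → [0, 128, 6, 8, 16, 16]
insert 9 at 2 → [0, 128, 9, 6, 8, 16, 16]

[0, 128, 9, 6, 8, 16, 16]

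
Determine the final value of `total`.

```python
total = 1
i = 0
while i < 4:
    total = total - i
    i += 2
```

i=0: total = 1-0 = 1
i=2: total = 1-2 = -1

-1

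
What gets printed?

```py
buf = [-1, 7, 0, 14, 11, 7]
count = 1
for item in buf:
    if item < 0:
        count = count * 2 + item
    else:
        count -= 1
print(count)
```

item=-1: <0, count = 1*2+(-1) = 1
item=7: not <0, count = 1-1 = 0
item=0: not <0, count = 0-1 = -1
item=14: not <0, count = (-1)-1 = -2
item=11: not <0, count = (-2)-1 = -3
item=7: not <0, count = (-3)-1 = -4

-4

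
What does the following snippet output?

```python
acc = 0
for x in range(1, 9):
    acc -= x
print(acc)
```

-36

x=1: acc = 0-1 = -1
x=2: acc = (-1)-2 = -3
x=3: acc = (-3)-3 = -6
x=4: acc = (-6)-4 = -10
x=5: acc = (-10)-5 = -15
x=6: acc = (-15)-6 = -21
x=7: acc = (-21)-7 = -28
x=8: acc = (-28)-8 = -36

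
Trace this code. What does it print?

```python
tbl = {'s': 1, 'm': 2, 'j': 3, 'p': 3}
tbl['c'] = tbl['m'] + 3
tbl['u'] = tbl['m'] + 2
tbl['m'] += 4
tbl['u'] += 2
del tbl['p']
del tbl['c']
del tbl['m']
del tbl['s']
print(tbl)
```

{'j': 3, 'u': 6}

tbl['c'] = tbl['m']+3 = 5 → {'s': 1, 'm': 2, 'j': 3, 'p': 3, 'c': 5}
tbl['u'] = tbl['m']+2 = 4 → {'s': 1, 'm': 2, 'j': 3, 'p': 3, 'c': 5, 'u': 4}
tbl['m'] = 2+4 = 6 → {'s': 1, 'm': 6, 'j': 3, 'p': 3, 'c': 5, 'u': 4}
tbl['u'] = 4+2 = 6 → {'s': 1, 'm': 6, 'j': 3, 'p': 3, 'c': 5, 'u': 6}
del 'p' → {'s': 1, 'm': 6, 'j': 3, 'c': 5, 'u': 6}
del 'c' → {'s': 1, 'm': 6, 'j': 3, 'u': 6}
del 'm' → {'s': 1, 'j': 3, 'u': 6}
del 's' → {'j': 3, 'u': 6}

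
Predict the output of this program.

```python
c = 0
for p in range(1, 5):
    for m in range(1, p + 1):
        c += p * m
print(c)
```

p=1,m=1: c = 0+1 = 1
p=2,m=1: c = 1+2 = 3
p=2,m=2: c = 3+4 = 7
p=3,m=1: c = 7+3 = 10
p=3,m=2: c = 10+6 = 16
p=3,m=3: c = 16+9 = 25
p=4,m=1: c = 25+4 = 29
p=4,m=2: c = 29+8 = 37
p=4,m=3: c = 37+12 = 49
p=4,m=4: c = 49+16 = 65

65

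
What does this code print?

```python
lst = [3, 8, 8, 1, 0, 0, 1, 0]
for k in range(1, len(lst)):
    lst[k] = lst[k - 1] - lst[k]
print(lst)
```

k=1: lst[1] = 3-8 = -5 → [3, -5, 8, 1, 0, 0, 1, 0]
k=2: lst[2] = (-5)-8 = -13 → [3, -5, -13, 1, 0, 0, 1, 0]
k=3: lst[3] = (-13)-1 = -14 → [3, -5, -13, -14, 0, 0, 1, 0]
k=4: lst[4] = (-14)-0 = -14 → [3, -5, -13, -14, -14, 0, 1, 0]
k=5: lst[5] = (-14)-0 = -14 → [3, -5, -13, -14, -14, -14, 1, 0]
k=6: lst[6] = (-14)-1 = -15 → [3, -5, -13, -14, -14, -14, -15, 0]
k=7: lst[7] = (-15)-0 = -15 → [3, -5, -13, -14, -14, -14, -15, -15]

[3, -5, -13, -14, -14, -14, -15, -15]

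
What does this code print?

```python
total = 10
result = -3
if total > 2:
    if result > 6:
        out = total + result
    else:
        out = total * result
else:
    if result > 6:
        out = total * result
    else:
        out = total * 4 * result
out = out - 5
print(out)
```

total=10, result=-3
total > 2 is True; result > 6 is False
→ out = total * result = -30
out = (-30)-5 = -35

-35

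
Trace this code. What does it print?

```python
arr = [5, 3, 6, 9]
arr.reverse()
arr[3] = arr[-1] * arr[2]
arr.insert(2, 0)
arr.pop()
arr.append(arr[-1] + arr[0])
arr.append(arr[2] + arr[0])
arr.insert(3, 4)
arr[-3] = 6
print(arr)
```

[9, 6, 0, 4, 6, 12, 9]

reverse → [9, 6, 3, 5]
arr[3] = arr[-1]*arr[2] = 5*3 = 15 → [9, 6, 3, 15]
insert 0 at 2 → [9, 6, 0, 3, 15]
pop() removes 15 → [9, 6, 0, 3]
append arr[-1]+arr[0] = 3+9 = 12 → [9, 6, 0, 3, 12]
append arr[2]+arr[0] = 0+9 = 9 → [9, 6, 0, 3, 12, 9]
insert 4 at 3 → [9, 6, 0, 4, 3, 12, 9]
arr[-3] = 6 → [9, 6, 0, 4, 6, 12, 9]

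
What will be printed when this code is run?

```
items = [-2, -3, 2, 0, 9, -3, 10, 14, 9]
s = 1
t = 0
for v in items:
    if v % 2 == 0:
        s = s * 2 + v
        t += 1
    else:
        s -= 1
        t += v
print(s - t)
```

8

v=-2: even, s = 1*2+(-2) = 0; t=1
v=-3: not even, s = 0-1 = -1; t=-2
v=2: even, s = (-1)*2+2 = 0; t=-1
v=0: even, s = 0*2+0 = 0; t=0
v=9: not even, s = 0-1 = -1; t=9
v=-3: not even, s = (-1)-1 = -2; t=6
v=10: even, s = (-2)*2+10 = 6; t=7
v=14: even, s = 6*2+14 = 26; t=8
v=9: not even, s = 26-1 = 25; t=17
s-t = 25-17 = 8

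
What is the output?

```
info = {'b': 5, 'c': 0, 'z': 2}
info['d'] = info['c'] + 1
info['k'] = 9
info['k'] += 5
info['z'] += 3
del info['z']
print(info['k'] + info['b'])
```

info['d'] = info['c']+1 = 1 → {'b': 5, 'c': 0, 'z': 2, 'd': 1}
info['k'] = 9 → {'b': 5, 'c': 0, 'z': 2, 'd': 1, 'k': 9}
info['k'] = 9+5 = 14 → {'b': 5, 'c': 0, 'z': 2, 'd': 1, 'k': 14}
info['z'] = 2+3 = 5 → {'b': 5, 'c': 0, 'z': 5, 'd': 1, 'k': 14}
del 'z' → {'b': 5, 'c': 0, 'd': 1, 'k': 14}
info['k']+info['b'] = 14+5 = 19

19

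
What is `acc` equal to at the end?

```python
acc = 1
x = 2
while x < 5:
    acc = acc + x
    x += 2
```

x=2: acc = 1+2 = 3
x=4: acc = 3+4 = 7

7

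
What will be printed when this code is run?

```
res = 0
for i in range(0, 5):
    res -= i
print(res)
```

-10

i=0: res = 0-0 = 0
i=1: res = 0-1 = -1
i=2: res = (-1)-2 = -3
i=3: res = (-3)-3 = -6
i=4: res = (-6)-4 = -10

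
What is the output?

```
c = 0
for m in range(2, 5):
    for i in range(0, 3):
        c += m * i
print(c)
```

m=2,i=0: c = 0+0 = 0
m=2,i=1: c = 0+2 = 2
m=2,i=2: c = 2+4 = 6
m=3,i=0: c = 6+0 = 6
m=3,i=1: c = 6+3 = 9
m=3,i=2: c = 9+6 = 15
m=4,i=0: c = 15+0 = 15
m=4,i=1: c = 15+4 = 19
m=4,i=2: c = 19+8 = 27

27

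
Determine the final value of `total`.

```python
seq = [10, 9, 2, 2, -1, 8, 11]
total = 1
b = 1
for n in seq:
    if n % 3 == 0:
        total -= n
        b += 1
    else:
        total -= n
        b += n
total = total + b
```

n=10: not %3==0, total = 1-10 = -9; b=11
n=9: %3==0, total = (-9)-9 = -18; b=12
n=2: not %3==0, total = (-18)-2 = -20; b=14
n=2: not %3==0, total = (-20)-2 = -22; b=16
n=-1: not %3==0, total = (-22)-(-1) = -21; b=15
n=8: not %3==0, total = (-21)-8 = -29; b=23
n=11: not %3==0, total = (-29)-11 = -40; b=34
total+b = (-40)+34 = -6

-6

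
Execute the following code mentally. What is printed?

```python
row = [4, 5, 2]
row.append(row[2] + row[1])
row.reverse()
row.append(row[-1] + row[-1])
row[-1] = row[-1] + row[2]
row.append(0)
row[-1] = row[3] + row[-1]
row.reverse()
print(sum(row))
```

append row[2]+row[1] = 2+5 = 7 → [4, 5, 2, 7]
reverse → [7, 2, 5, 4]
append row[-1]+row[-1] = 4+4 = 8 → [7, 2, 5, 4, 8]
row[-1] = row[-1]+row[2] = 8+5 = 13 → [7, 2, 5, 4, 13]
append 0 → [7, 2, 5, 4, 13, 0]
row[-1] = row[3]+row[-1] = 4+0 = 4 → [7, 2, 5, 4, 13, 4]
reverse → [4, 13, 4, 5, 2, 7]
sum = 35

35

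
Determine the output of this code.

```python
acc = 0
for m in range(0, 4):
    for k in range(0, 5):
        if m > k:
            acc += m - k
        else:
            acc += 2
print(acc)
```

m=0,k=0: not 0>0, acc = 0+2 = 2
m=0,k=1: not 0>1, acc = 2+2 = 4
m=0,k=2: not 0>2, acc = 4+2 = 6
m=0,k=3: not 0>3, acc = 6+2 = 8
m=0,k=4: not 0>4, acc = 8+2 = 10
m=1,k=0: 1>0, acc = 10+1 = 11
m=1,k=1: not 1>1, acc = 11+2 = 13
m=1,k=2: not 1>2, acc = 13+2 = 15
m=1,k=3: not 1>3, acc = 15+2 = 17
m=1,k=4: not 1>4, acc = 17+2 = 19
m=2,k=0: 2>0, acc = 19+2 = 21
m=2,k=1: 2>1, acc = 21+1 = 22
m=2,k=2: not 2>2, acc = 22+2 = 24
m=2,k=3: not 2>3, acc = 24+2 = 26
m=2,k=4: not 2>4, acc = 26+2 = 28
m=3,k=0: 3>0, acc = 28+3 = 31
m=3,k=1: 3>1, acc = 31+2 = 33
m=3,k=2: 3>2, acc = 33+1 = 34
m=3,k=3: not 3>3, acc = 34+2 = 36
m=3,k=4: not 3>4, acc = 36+2 = 38

38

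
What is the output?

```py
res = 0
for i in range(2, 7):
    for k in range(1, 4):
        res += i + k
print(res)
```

i=2,k=1: res = 0+3 = 3
i=2,k=2: res = 3+4 = 7
i=2,k=3: res = 7+5 = 12
i=3,k=1: res = 12+4 = 16
i=3,k=2: res = 16+5 = 21
i=3,k=3: res = 21+6 = 27
i=4,k=1: res = 27+5 = 32
i=4,k=2: res = 32+6 = 38
i=4,k=3: res = 38+7 = 45
i=5,k=1: res = 45+6 = 51
i=5,k=2: res = 51+7 = 58
i=5,k=3: res = 58+8 = 66
i=6,k=1: res = 66+7 = 73
i=6,k=2: res = 73+8 = 81
i=6,k=3: res = 81+9 = 90

90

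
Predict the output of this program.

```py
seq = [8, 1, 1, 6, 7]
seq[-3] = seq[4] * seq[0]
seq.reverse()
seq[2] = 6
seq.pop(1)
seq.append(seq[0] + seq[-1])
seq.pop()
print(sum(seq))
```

22

seq[-3] = seq[4]*seq[0] = 7*8 = 56 → [8, 1, 56, 6, 7]
reverse → [7, 6, 56, 1, 8]
seq[2] = 6 → [7, 6, 6, 1, 8]
pop(1) removes 6 → [7, 6, 1, 8]
append seq[0]+seq[-1] = 7+8 = 15 → [7, 6, 1, 8, 15]
pop() removes 15 → [7, 6, 1, 8]
sum = 22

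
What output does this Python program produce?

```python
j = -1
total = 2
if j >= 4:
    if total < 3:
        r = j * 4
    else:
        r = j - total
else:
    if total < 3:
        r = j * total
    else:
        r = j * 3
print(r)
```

j=-1, total=2
j >= 4 is False; total < 3 is True
→ r = j * total = -2

-2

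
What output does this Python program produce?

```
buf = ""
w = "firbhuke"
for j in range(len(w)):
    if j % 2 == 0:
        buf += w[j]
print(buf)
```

frhk

j=0: add 'f' → 'f'
j=1: skip
j=2: add 'r' → 'fr'
j=3: skip
j=4: add 'h' → 'frh'
j=5: skip
j=6: add 'k' → 'frhk'
j=7: skip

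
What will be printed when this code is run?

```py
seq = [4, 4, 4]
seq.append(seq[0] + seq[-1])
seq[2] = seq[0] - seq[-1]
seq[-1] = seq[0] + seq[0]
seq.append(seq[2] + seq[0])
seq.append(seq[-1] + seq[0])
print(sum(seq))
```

append seq[0]+seq[-1] = 4+4 = 8 → [4, 4, 4, 8]
seq[2] = seq[0]-seq[-1] = 4-8 = -4 → [4, 4, -4, 8]
seq[-1] = seq[0]+seq[0] = 4+4 = 8 → [4, 4, -4, 8]
append seq[2]+seq[0] = (-4)+4 = 0 → [4, 4, -4, 8, 0]
append seq[-1]+seq[0] = 0+4 = 4 → [4, 4, -4, 8, 0, 4]
sum = 16

16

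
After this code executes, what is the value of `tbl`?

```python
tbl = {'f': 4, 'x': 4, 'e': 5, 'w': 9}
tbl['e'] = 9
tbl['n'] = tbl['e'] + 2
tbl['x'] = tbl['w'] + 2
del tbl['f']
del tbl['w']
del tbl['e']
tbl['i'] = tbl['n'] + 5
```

tbl['e'] = 9 → {'f': 4, 'x': 4, 'e': 9, 'w': 9}
tbl['n'] = tbl['e']+2 = 11 → {'f': 4, 'x': 4, 'e': 9, 'w': 9, 'n': 11}
tbl['x'] = tbl['w']+2 = 11 → {'f': 4, 'x': 11, 'e': 9, 'w': 9, 'n': 11}
del 'f' → {'x': 11, 'e': 9, 'w': 9, 'n': 11}
del 'w' → {'x': 11, 'e': 9, 'n': 11}
del 'e' → {'x': 11, 'n': 11}
tbl['i'] = tbl['n']+5 = 16 → {'x': 11, 'n': 11, 'i': 16}

{'x': 11, 'n': 11, 'i': 16}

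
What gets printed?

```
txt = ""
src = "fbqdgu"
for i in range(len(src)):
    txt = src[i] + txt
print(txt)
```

ugdqbf

i=0: prepend 'f' → 'f'
i=1: prepend 'b' → 'bf'
i=2: prepend 'q' → 'qbf'
i=3: prepend 'd' → 'dqbf'
i=4: prepend 'g' → 'gdqbf'
i=5: prepend 'u' → 'ugdqbf'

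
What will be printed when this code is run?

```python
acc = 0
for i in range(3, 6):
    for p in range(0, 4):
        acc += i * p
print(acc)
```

i=3,p=0: acc = 0+0 = 0
i=3,p=1: acc = 0+3 = 3
i=3,p=2: acc = 3+6 = 9
i=3,p=3: acc = 9+9 = 18
i=4,p=0: acc = 18+0 = 18
i=4,p=1: acc = 18+4 = 22
i=4,p=2: acc = 22+8 = 30
i=4,p=3: acc = 30+12 = 42
i=5,p=0: acc = 42+0 = 42
i=5,p=1: acc = 42+5 = 47
i=5,p=2: acc = 47+10 = 57
i=5,p=3: acc = 57+15 = 72

72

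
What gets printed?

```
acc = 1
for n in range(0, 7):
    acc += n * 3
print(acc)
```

64

n=0: acc = 1+0*3 = 1
n=1: acc = 1+1*3 = 4
n=2: acc = 4+2*3 = 10
n=3: acc = 10+3*3 = 19
n=4: acc = 19+4*3 = 31
n=5: acc = 31+5*3 = 46
n=6: acc = 46+6*3 = 64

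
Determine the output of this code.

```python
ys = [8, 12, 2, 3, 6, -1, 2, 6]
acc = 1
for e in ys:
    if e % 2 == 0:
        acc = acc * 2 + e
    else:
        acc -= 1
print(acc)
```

e=8: even, acc = 1*2+8 = 10
e=12: even, acc = 10*2+12 = 32
e=2: even, acc = 32*2+2 = 66
e=3: not even, acc = 66-1 = 65
e=6: even, acc = 65*2+6 = 136
e=-1: not even, acc = 136-1 = 135
e=2: even, acc = 135*2+2 = 272
e=6: even, acc = 272*2+6 = 550

550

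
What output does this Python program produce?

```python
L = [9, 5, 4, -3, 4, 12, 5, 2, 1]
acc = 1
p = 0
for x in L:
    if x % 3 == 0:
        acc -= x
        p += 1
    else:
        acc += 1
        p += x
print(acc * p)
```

-264

x=9: %3==0, acc = 1-9 = -8; p=1
x=5: not %3==0, acc = (-8)+1 = -7; p=6
x=4: not %3==0, acc = (-7)+1 = -6; p=10
x=-3: %3==0, acc = (-6)-(-3) = -3; p=11
x=4: not %3==0, acc = (-3)+1 = -2; p=15
x=12: %3==0, acc = (-2)-12 = -14; p=16
x=5: not %3==0, acc = (-14)+1 = -13; p=21
x=2: not %3==0, acc = (-13)+1 = -12; p=23
x=1: not %3==0, acc = (-12)+1 = -11; p=24
acc*p = (-11)*24 = -264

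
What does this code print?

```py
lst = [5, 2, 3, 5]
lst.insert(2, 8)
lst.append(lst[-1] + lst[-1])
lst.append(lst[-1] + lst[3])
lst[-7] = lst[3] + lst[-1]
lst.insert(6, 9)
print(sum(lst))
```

insert 8 at 2 → [5, 2, 8, 3, 5]
append lst[-1]+lst[-1] = 5+5 = 10 → [5, 2, 8, 3, 5, 10]
append lst[-1]+lst[3] = 10+3 = 13 → [5, 2, 8, 3, 5, 10, 13]
lst[-7] = lst[3]+lst[-1] = 3+13 = 16 → [16, 2, 8, 3, 5, 10, 13]
insert 9 at 6 → [16, 2, 8, 3, 5, 10, 9, 13]
sum = 66

66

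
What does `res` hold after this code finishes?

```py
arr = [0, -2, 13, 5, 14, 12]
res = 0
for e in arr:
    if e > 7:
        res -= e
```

e=0: not >7
e=-2: not >7
e=13: >7, res = 0-13 = -13
e=5: not >7
e=14: >7, res = (-13)-14 = -27
e=12: >7, res = (-27)-12 = -39

-39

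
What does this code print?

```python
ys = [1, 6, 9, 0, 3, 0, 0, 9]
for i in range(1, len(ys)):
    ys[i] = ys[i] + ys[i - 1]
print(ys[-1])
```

i=1: ys[1] = 6+1 = 7 → [1, 7, 9, 0, 3, 0, 0, 9]
i=2: ys[2] = 9+7 = 16 → [1, 7, 16, 0, 3, 0, 0, 9]
i=3: ys[3] = 0+16 = 16 → [1, 7, 16, 16, 3, 0, 0, 9]
i=4: ys[4] = 3+16 = 19 → [1, 7, 16, 16, 19, 0, 0, 9]
i=5: ys[5] = 0+19 = 19 → [1, 7, 16, 16, 19, 19, 0, 9]
i=6: ys[6] = 0+19 = 19 → [1, 7, 16, 16, 19, 19, 19, 9]
i=7: ys[7] = 9+19 = 28 → [1, 7, 16, 16, 19, 19, 19, 28]

28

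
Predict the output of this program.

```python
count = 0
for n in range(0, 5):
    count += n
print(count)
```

n=0: count = 0+0 = 0
n=1: count = 0+1 = 1
n=2: count = 1+2 = 3
n=3: count = 3+3 = 6
n=4: count = 6+4 = 10

10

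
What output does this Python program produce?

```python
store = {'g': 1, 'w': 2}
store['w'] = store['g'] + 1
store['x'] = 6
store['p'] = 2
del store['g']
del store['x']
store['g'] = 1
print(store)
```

store['w'] = store['g']+1 = 2 → {'g': 1, 'w': 2}
store['x'] = 6 → {'g': 1, 'w': 2, 'x': 6}
store['p'] = 2 → {'g': 1, 'w': 2, 'x': 6, 'p': 2}
del 'g' → {'w': 2, 'x': 6, 'p': 2}
del 'x' → {'w': 2, 'p': 2}
store['g'] = 1 → {'w': 2, 'p': 2, 'g': 1}

{'w': 2, 'p': 2, 'g': 1}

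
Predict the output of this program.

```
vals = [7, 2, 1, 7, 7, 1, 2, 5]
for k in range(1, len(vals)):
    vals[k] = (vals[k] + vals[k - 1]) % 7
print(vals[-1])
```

k=1: vals[1] = (2+7)%7 = 2 → [7, 2, 1, 7, 7, 1, 2, 5]
k=2: vals[2] = (1+2)%7 = 3 → [7, 2, 3, 7, 7, 1, 2, 5]
k=3: vals[3] = (7+3)%7 = 3 → [7, 2, 3, 3, 7, 1, 2, 5]
k=4: vals[4] = (7+3)%7 = 3 → [7, 2, 3, 3, 3, 1, 2, 5]
k=5: vals[5] = (1+3)%7 = 4 → [7, 2, 3, 3, 3, 4, 2, 5]
k=6: vals[6] = (2+4)%7 = 6 → [7, 2, 3, 3, 3, 4, 6, 5]
k=7: vals[7] = (5+6)%7 = 4 → [7, 2, 3, 3, 3, 4, 6, 4]

4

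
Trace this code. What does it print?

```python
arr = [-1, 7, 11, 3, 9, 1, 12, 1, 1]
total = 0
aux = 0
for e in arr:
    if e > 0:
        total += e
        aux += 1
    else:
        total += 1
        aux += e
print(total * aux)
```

e=-1: not >0, total = 0+1 = 1; aux=-1
e=7: >0, total = 1+7 = 8; aux=0
e=11: >0, total = 8+11 = 19; aux=1
e=3: >0, total = 19+3 = 22; aux=2
e=9: >0, total = 22+9 = 31; aux=3
e=1: >0, total = 31+1 = 32; aux=4
e=12: >0, total = 32+12 = 44; aux=5
e=1: >0, total = 44+1 = 45; aux=6
e=1: >0, total = 45+1 = 46; aux=7
total*aux = 46*7 = 322

322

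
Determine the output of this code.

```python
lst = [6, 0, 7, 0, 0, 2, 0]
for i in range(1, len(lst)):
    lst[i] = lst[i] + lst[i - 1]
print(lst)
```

i=1: lst[1] = 0+6 = 6 → [6, 6, 7, 0, 0, 2, 0]
i=2: lst[2] = 7+6 = 13 → [6, 6, 13, 0, 0, 2, 0]
i=3: lst[3] = 0+13 = 13 → [6, 6, 13, 13, 0, 2, 0]
i=4: lst[4] = 0+13 = 13 → [6, 6, 13, 13, 13, 2, 0]
i=5: lst[5] = 2+13 = 15 → [6, 6, 13, 13, 13, 15, 0]
i=6: lst[6] = 0+15 = 15 → [6, 6, 13, 13, 13, 15, 15]

[6, 6, 13, 13, 13, 15, 15]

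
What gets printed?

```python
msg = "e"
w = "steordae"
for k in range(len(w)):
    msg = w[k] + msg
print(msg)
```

k=0: prepend 's' → 'se'
k=1: prepend 't' → 'tse'
k=2: prepend 'e' → 'etse'
k=3: prepend 'o' → 'oetse'
k=4: prepend 'r' → 'roetse'
k=5: prepend 'd' → 'droetse'
k=6: prepend 'a' → 'adroetse'
k=7: prepend 'e' → 'eadroetse'

eadroetse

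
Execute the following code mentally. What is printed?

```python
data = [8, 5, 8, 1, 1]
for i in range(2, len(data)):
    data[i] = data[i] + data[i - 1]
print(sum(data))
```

i=2: data[2] = 8+5 = 13 → [8, 5, 13, 1, 1]
i=3: data[3] = 1+13 = 14 → [8, 5, 13, 14, 1]
i=4: data[4] = 1+14 = 15 → [8, 5, 13, 14, 15]
sum = 55

55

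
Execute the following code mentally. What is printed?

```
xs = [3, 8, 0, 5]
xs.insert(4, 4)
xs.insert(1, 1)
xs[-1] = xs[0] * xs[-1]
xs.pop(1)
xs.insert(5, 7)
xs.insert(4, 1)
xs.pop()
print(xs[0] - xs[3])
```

-2

insert 4 at 4 → [3, 8, 0, 5, 4]
insert 1 at 1 → [3, 1, 8, 0, 5, 4]
xs[-1] = xs[0]*xs[-1] = 3*4 = 12 → [3, 1, 8, 0, 5, 12]
pop(1) removes 1 → [3, 8, 0, 5, 12]
insert 7 at 5 → [3, 8, 0, 5, 12, 7]
insert 1 at 4 → [3, 8, 0, 5, 1, 12, 7]
pop() removes 7 → [3, 8, 0, 5, 1, 12]
xs[0]-xs[3] = 3-5 = -2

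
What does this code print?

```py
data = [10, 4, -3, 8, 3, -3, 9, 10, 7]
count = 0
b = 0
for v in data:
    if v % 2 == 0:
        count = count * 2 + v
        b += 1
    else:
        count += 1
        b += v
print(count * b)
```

v=10: even, count = 0*2+10 = 10; b=1
v=4: even, count = 10*2+4 = 24; b=2
v=-3: not even, count = 24+1 = 25; b=-1
v=8: even, count = 25*2+8 = 58; b=0
v=3: not even, count = 58+1 = 59; b=3
v=-3: not even, count = 59+1 = 60; b=0
v=9: not even, count = 60+1 = 61; b=9
v=10: even, count = 61*2+10 = 132; b=10
v=7: not even, count = 132+1 = 133; b=17
count*b = 133*17 = 2261

2261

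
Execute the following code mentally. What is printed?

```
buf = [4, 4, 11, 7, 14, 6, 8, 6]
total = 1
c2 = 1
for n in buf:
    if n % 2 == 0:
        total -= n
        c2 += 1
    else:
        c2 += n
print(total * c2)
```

-1025

n=4: even, total = 1-4 = -3; c2=2
n=4: even, total = (-3)-4 = -7; c2=3
n=11: not even; c2=14
n=7: not even; c2=21
n=14: even, total = (-7)-14 = -21; c2=22
n=6: even, total = (-21)-6 = -27; c2=23
n=8: even, total = (-27)-8 = -35; c2=24
n=6: even, total = (-35)-6 = -41; c2=25
total*c2 = (-41)*25 = -1025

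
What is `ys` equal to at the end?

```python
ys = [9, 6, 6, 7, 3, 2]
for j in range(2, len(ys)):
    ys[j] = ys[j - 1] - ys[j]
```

j=2: ys[2] = 6-6 = 0 → [9, 6, 0, 7, 3, 2]
j=3: ys[3] = 0-7 = -7 → [9, 6, 0, -7, 3, 2]
j=4: ys[4] = (-7)-3 = -10 → [9, 6, 0, -7, -10, 2]
j=5: ys[5] = (-10)-2 = -12 → [9, 6, 0, -7, -10, -12]

[9, 6, 0, -7, -10, -12]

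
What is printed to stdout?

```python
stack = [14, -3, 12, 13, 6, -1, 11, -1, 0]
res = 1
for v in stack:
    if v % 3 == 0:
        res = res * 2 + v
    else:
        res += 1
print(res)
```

78

v=14: not %3==0, res = 1+1 = 2
v=-3: %3==0, res = 2*2+(-3) = 1
v=12: %3==0, res = 1*2+12 = 14
v=13: not %3==0, res = 14+1 = 15
v=6: %3==0, res = 15*2+6 = 36
v=-1: not %3==0, res = 36+1 = 37
v=11: not %3==0, res = 37+1 = 38
v=-1: not %3==0, res = 38+1 = 39
v=0: %3==0, res = 39*2+0 = 78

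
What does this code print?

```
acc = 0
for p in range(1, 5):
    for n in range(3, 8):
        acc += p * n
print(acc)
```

p=1,n=3: acc = 0+3 = 3
p=1,n=4: acc = 3+4 = 7
p=1,n=5: acc = 7+5 = 12
p=1,n=6: acc = 12+6 = 18
p=1,n=7: acc = 18+7 = 25
p=2,n=3: acc = 25+6 = 31
p=2,n=4: acc = 31+8 = 39
p=2,n=5: acc = 39+10 = 49
p=2,n=6: acc = 49+12 = 61
p=2,n=7: acc = 61+14 = 75
p=3,n=3: acc = 75+9 = 84
p=3,n=4: acc = 84+12 = 96
p=3,n=5: acc = 96+15 = 111
p=3,n=6: acc = 111+18 = 129
p=3,n=7: acc = 129+21 = 150
p=4,n=3: acc = 150+12 = 162
p=4,n=4: acc = 162+16 = 178
p=4,n=5: acc = 178+20 = 198
p=4,n=6: acc = 198+24 = 222
p=4,n=7: acc = 222+28 = 250

250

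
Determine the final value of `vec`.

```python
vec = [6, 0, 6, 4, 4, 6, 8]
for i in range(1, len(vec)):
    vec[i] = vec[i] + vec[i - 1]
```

[6, 6, 12, 16, 20, 26, 34]

i=1: vec[1] = 0+6 = 6 → [6, 6, 6, 4, 4, 6, 8]
i=2: vec[2] = 6+6 = 12 → [6, 6, 12, 4, 4, 6, 8]
i=3: vec[3] = 4+12 = 16 → [6, 6, 12, 16, 4, 6, 8]
i=4: vec[4] = 4+16 = 20 → [6, 6, 12, 16, 20, 6, 8]
i=5: vec[5] = 6+20 = 26 → [6, 6, 12, 16, 20, 26, 8]
i=6: vec[6] = 8+26 = 34 → [6, 6, 12, 16, 20, 26, 34]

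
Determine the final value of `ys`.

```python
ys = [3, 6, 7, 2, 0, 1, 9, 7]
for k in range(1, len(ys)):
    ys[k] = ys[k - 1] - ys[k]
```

[3, -3, -10, -12, -12, -13, -22, -29]

k=1: ys[1] = 3-6 = -3 → [3, -3, 7, 2, 0, 1, 9, 7]
k=2: ys[2] = (-3)-7 = -10 → [3, -3, -10, 2, 0, 1, 9, 7]
k=3: ys[3] = (-10)-2 = -12 → [3, -3, -10, -12, 0, 1, 9, 7]
k=4: ys[4] = (-12)-0 = -12 → [3, -3, -10, -12, -12, 1, 9, 7]
k=5: ys[5] = (-12)-1 = -13 → [3, -3, -10, -12, -12, -13, 9, 7]
k=6: ys[6] = (-13)-9 = -22 → [3, -3, -10, -12, -12, -13, -22, 7]
k=7: ys[7] = (-22)-7 = -29 → [3, -3, -10, -12, -12, -13, -22, -29]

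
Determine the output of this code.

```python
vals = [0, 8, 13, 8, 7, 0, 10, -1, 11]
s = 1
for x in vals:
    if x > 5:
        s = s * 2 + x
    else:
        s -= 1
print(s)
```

581

x=0: not >5, s = 1-1 = 0
x=8: >5, s = 0*2+8 = 8
x=13: >5, s = 8*2+13 = 29
x=8: >5, s = 29*2+8 = 66
x=7: >5, s = 66*2+7 = 139
x=0: not >5, s = 139-1 = 138
x=10: >5, s = 138*2+10 = 286
x=-1: not >5, s = 286-1 = 285
x=11: >5, s = 285*2+11 = 581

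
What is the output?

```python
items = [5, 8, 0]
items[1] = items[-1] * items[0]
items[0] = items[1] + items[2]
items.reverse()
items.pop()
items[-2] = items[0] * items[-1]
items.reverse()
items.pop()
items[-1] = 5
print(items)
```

[5]

items[1] = items[-1]*items[0] = 0*5 = 0 → [5, 0, 0]
items[0] = items[1]+items[2] = 0+0 = 0 → [0, 0, 0]
reverse → [0, 0, 0]
pop() removes 0 → [0, 0]
items[-2] = items[0]*items[-1] = 0*0 = 0 → [0, 0]
reverse → [0, 0]
pop() removes 0 → [0]
items[-1] = 5 → [5]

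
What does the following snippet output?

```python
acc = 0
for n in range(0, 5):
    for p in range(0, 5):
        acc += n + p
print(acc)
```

n=0,p=0: acc = 0+0 = 0
n=0,p=1: acc = 0+1 = 1
n=0,p=2: acc = 1+2 = 3
n=0,p=3: acc = 3+3 = 6
n=0,p=4: acc = 6+4 = 10
n=1,p=0: acc = 10+1 = 11
n=1,p=1: acc = 11+2 = 13
n=1,p=2: acc = 13+3 = 16
n=1,p=3: acc = 16+4 = 20
n=1,p=4: acc = 20+5 = 25
n=2,p=0: acc = 25+2 = 27
n=2,p=1: acc = 27+3 = 30
n=2,p=2: acc = 30+4 = 34
n=2,p=3: acc = 34+5 = 39
n=2,p=4: acc = 39+6 = 45
n=3,p=0: acc = 45+3 = 48
n=3,p=1: acc = 48+4 = 52
n=3,p=2: acc = 52+5 = 57
n=3,p=3: acc = 57+6 = 63
n=3,p=4: acc = 63+7 = 70
n=4,p=0: acc = 70+4 = 74
n=4,p=1: acc = 74+5 = 79
n=4,p=2: acc = 79+6 = 85
n=4,p=3: acc = 85+7 = 92
n=4,p=4: acc = 92+8 = 100

100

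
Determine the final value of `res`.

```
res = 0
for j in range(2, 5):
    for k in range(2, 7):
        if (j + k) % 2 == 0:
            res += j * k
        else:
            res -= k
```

68

j=2,k=2: even sum, res = 0+4 = 4
j=2,k=3: odd sum, res = 4-3 = 1
j=2,k=4: even sum, res = 1+8 = 9
j=2,k=5: odd sum, res = 9-5 = 4
j=2,k=6: even sum, res = 4+12 = 16
j=3,k=2: odd sum, res = 16-2 = 14
j=3,k=3: even sum, res = 14+9 = 23
j=3,k=4: odd sum, res = 23-4 = 19
j=3,k=5: even sum, res = 19+15 = 34
j=3,k=6: odd sum, res = 34-6 = 28
j=4,k=2: even sum, res = 28+8 = 36
j=4,k=3: odd sum, res = 36-3 = 33
j=4,k=4: even sum, res = 33+16 = 49
j=4,k=5: odd sum, res = 49-5 = 44
j=4,k=6: even sum, res = 44+24 = 68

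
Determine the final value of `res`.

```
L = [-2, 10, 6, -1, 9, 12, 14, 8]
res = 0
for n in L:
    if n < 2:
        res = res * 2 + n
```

-5

n=-2: <2, res = 0*2+(-2) = -2
n=10: not <2
n=6: not <2
n=-1: <2, res = (-2)*2+(-1) = -5
n=9: not <2
n=12: not <2
n=14: not <2
n=8: not <2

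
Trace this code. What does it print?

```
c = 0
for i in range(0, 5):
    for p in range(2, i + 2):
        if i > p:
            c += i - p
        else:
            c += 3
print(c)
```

i=1,p=2: not 1>2, c = 0+3 = 3
i=2,p=2: not 2>2, c = 3+3 = 6
i=2,p=3: not 2>3, c = 6+3 = 9
i=3,p=2: 3>2, c = 9+1 = 10
i=3,p=3: not 3>3, c = 10+3 = 13
i=3,p=4: not 3>4, c = 13+3 = 16
i=4,p=2: 4>2, c = 16+2 = 18
i=4,p=3: 4>3, c = 18+1 = 19
i=4,p=4: not 4>4, c = 19+3 = 22
i=4,p=5: not 4>5, c = 22+3 = 25

25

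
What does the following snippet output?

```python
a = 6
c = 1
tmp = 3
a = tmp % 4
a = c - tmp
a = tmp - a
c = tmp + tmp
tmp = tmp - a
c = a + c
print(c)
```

11

a = 3%4 = 3
a = 1-3 = -2
a = 3-(-2) = 5
c = 3+3 = 6
tmp = 3-5 = -2
c = 5+6 = 11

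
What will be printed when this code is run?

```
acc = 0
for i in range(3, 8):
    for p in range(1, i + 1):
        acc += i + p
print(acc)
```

i=3,p=1: acc = 0+4 = 4
i=3,p=2: acc = 4+5 = 9
i=3,p=3: acc = 9+6 = 15
i=4,p=1: acc = 15+5 = 20
i=4,p=2: acc = 20+6 = 26
i=4,p=3: acc = 26+7 = 33
i=4,p=4: acc = 33+8 = 41
i=5,p=1: acc = 41+6 = 47
i=5,p=2: acc = 47+7 = 54
i=5,p=3: acc = 54+8 = 62
i=5,p=4: acc = 62+9 = 71
i=5,p=5: acc = 71+10 = 81
i=6,p=1: acc = 81+7 = 88
i=6,p=2: acc = 88+8 = 96
i=6,p=3: acc = 96+9 = 105
i=6,p=4: acc = 105+10 = 115
i=6,p=5: acc = 115+11 = 126
i=6,p=6: acc = 126+12 = 138
i=7,p=1: acc = 138+8 = 146
i=7,p=2: acc = 146+9 = 155
i=7,p=3: acc = 155+10 = 165
i=7,p=4: acc = 165+11 = 176
i=7,p=5: acc = 176+12 = 188
i=7,p=6: acc = 188+13 = 201
i=7,p=7: acc = 201+14 = 215

215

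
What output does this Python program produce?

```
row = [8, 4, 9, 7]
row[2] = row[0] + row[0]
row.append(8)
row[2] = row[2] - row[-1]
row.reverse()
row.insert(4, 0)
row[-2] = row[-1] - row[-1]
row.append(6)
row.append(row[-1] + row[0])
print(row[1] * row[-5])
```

28

row[2] = row[0]+row[0] = 8+8 = 16 → [8, 4, 16, 7]
append 8 → [8, 4, 16, 7, 8]
row[2] = row[2]-row[-1] = 16-8 = 8 → [8, 4, 8, 7, 8]
reverse → [8, 7, 8, 4, 8]
insert 0 at 4 → [8, 7, 8, 4, 0, 8]
row[-2] = row[-1]-row[-1] = 8-8 = 0 → [8, 7, 8, 4, 0, 8]
append 6 → [8, 7, 8, 4, 0, 8, 6]
append row[-1]+row[0] = 6+8 = 14 → [8, 7, 8, 4, 0, 8, 6, 14]
row[1]*row[-5] = 7*4 = 28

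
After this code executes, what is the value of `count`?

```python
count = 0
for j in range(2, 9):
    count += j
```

35

j=2: count = 0+2 = 2
j=3: count = 2+3 = 5
j=4: count = 5+4 = 9
j=5: count = 9+5 = 14
j=6: count = 14+6 = 20
j=7: count = 20+7 = 27
j=8: count = 27+8 = 35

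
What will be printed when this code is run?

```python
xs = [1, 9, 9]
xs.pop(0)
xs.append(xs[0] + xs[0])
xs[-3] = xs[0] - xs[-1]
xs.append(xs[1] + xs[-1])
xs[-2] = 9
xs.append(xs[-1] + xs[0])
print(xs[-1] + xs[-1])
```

pop(0) removes 1 → [9, 9]
append xs[0]+xs[0] = 9+9 = 18 → [9, 9, 18]
xs[-3] = xs[0]-xs[-1] = 9-18 = -9 → [-9, 9, 18]
append xs[1]+xs[-1] = 9+18 = 27 → [-9, 9, 18, 27]
xs[-2] = 9 → [-9, 9, 9, 27]
append xs[-1]+xs[0] = 27+(-9) = 18 → [-9, 9, 9, 27, 18]
xs[-1]+xs[-1] = 18+18 = 36

36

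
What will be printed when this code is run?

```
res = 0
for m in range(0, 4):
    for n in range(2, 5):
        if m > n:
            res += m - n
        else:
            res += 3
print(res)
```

34

m=0,n=2: not 0>2, res = 0+3 = 3
m=0,n=3: not 0>3, res = 3+3 = 6
m=0,n=4: not 0>4, res = 6+3 = 9
m=1,n=2: not 1>2, res = 9+3 = 12
m=1,n=3: not 1>3, res = 12+3 = 15
m=1,n=4: not 1>4, res = 15+3 = 18
m=2,n=2: not 2>2, res = 18+3 = 21
m=2,n=3: not 2>3, res = 21+3 = 24
m=2,n=4: not 2>4, res = 24+3 = 27
m=3,n=2: 3>2, res = 27+1 = 28
m=3,n=3: not 3>3, res = 28+3 = 31
m=3,n=4: not 3>4, res = 31+3 = 34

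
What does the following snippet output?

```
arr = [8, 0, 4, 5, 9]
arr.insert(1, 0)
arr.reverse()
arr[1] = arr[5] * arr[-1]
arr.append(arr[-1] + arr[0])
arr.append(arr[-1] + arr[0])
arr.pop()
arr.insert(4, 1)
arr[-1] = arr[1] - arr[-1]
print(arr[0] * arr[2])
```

insert 0 at 1 → [8, 0, 0, 4, 5, 9]
reverse → [9, 5, 4, 0, 0, 8]
arr[1] = arr[5]*arr[-1] = 8*8 = 64 → [9, 64, 4, 0, 0, 8]
append arr[-1]+arr[0] = 8+9 = 17 → [9, 64, 4, 0, 0, 8, 17]
append arr[-1]+arr[0] = 17+9 = 26 → [9, 64, 4, 0, 0, 8, 17, 26]
pop() removes 26 → [9, 64, 4, 0, 0, 8, 17]
insert 1 at 4 → [9, 64, 4, 0, 1, 0, 8, 17]
arr[-1] = arr[1]-arr[-1] = 64-17 = 47 → [9, 64, 4, 0, 1, 0, 8, 47]
arr[0]*arr[2] = 9*4 = 36

36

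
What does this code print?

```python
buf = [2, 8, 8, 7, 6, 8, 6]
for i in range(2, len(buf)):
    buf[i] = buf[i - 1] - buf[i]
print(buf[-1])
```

-27

i=2: buf[2] = 8-8 = 0 → [2, 8, 0, 7, 6, 8, 6]
i=3: buf[3] = 0-7 = -7 → [2, 8, 0, -7, 6, 8, 6]
i=4: buf[4] = (-7)-6 = -13 → [2, 8, 0, -7, -13, 8, 6]
i=5: buf[5] = (-13)-8 = -21 → [2, 8, 0, -7, -13, -21, 6]
i=6: buf[6] = (-21)-6 = -27 → [2, 8, 0, -7, -13, -21, -27]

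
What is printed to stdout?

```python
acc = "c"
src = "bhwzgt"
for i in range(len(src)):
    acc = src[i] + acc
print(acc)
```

tgzwhbc

i=0: prepend 'b' → 'bc'
i=1: prepend 'h' → 'hbc'
i=2: prepend 'w' → 'whbc'
i=3: prepend 'z' → 'zwhbc'
i=4: prepend 'g' → 'gzwhbc'
i=5: prepend 't' → 'tgzwhbc'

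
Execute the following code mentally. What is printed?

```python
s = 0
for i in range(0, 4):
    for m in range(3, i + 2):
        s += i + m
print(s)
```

18

i=2,m=3: s = 0+5 = 5
i=3,m=3: s = 5+6 = 11
i=3,m=4: s = 11+7 = 18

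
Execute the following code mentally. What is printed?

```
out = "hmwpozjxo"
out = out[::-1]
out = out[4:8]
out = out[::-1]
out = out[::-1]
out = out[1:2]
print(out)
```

p

reverse → 'oxjzopwmh'
slice [4:8] → 'opwm'
reverse → 'mwpo'
reverse → 'opwm'
slice [1:2] → 'p'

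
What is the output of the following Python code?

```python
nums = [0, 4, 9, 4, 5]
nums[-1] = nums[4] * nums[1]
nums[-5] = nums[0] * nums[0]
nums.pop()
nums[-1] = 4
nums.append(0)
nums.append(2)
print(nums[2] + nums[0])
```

nums[-1] = nums[4]*nums[1] = 5*4 = 20 → [0, 4, 9, 4, 20]
nums[-5] = nums[0]*nums[0] = 0*0 = 0 → [0, 4, 9, 4, 20]
pop() removes 20 → [0, 4, 9, 4]
nums[-1] = 4 → [0, 4, 9, 4]
append 0 → [0, 4, 9, 4, 0]
append 2 → [0, 4, 9, 4, 0, 2]
nums[2]+nums[0] = 9+0 = 9

9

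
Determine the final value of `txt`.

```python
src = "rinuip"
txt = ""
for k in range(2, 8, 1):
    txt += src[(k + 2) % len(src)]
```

'iprinu'

k=2: add src[4]='i' → 'i'
k=3: add src[5]='p' → 'ip'
k=4: add src[0]='r' → 'ipr'
k=5: add src[1]='i' → 'ipri'
k=6: add src[2]='n' → 'iprin'
k=7: add src[3]='u' → 'iprinu'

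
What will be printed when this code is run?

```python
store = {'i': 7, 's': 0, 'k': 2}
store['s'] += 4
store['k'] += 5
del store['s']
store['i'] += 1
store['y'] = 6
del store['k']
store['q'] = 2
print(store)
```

store['s'] = 0+4 = 4 → {'i': 7, 's': 4, 'k': 2}
store['k'] = 2+5 = 7 → {'i': 7, 's': 4, 'k': 7}
del 's' → {'i': 7, 'k': 7}
store['i'] = 7+1 = 8 → {'i': 8, 'k': 7}
store['y'] = 6 → {'i': 8, 'k': 7, 'y': 6}
del 'k' → {'i': 8, 'y': 6}
store['q'] = 2 → {'i': 8, 'y': 6, 'q': 2}

{'i': 8, 'y': 6, 'q': 2}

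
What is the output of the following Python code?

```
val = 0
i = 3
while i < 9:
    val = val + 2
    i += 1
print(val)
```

i=3: val = 0+2 = 2
i=4: val = 2+2 = 4
i=5: val = 4+2 = 6
i=6: val = 6+2 = 8
i=7: val = 8+2 = 10
i=8: val = 10+2 = 12

12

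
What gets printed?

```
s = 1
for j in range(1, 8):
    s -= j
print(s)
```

j=1: s = 1-1 = 0
j=2: s = 0-2 = -2
j=3: s = (-2)-3 = -5
j=4: s = (-5)-4 = -9
j=5: s = (-9)-5 = -14
j=6: s = (-14)-6 = -20
j=7: s = (-20)-7 = -27

-27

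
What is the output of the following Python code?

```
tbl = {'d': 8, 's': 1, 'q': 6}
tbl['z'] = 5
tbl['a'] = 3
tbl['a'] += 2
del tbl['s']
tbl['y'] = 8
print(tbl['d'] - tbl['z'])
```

3

tbl['z'] = 5 → {'d': 8, 's': 1, 'q': 6, 'z': 5}
tbl['a'] = 3 → {'d': 8, 's': 1, 'q': 6, 'z': 5, 'a': 3}
tbl['a'] = 3+2 = 5 → {'d': 8, 's': 1, 'q': 6, 'z': 5, 'a': 5}
del 's' → {'d': 8, 'q': 6, 'z': 5, 'a': 5}
tbl['y'] = 8 → {'d': 8, 'q': 6, 'z': 5, 'a': 5, 'y': 8}
tbl['d']-tbl['z'] = 8-5 = 3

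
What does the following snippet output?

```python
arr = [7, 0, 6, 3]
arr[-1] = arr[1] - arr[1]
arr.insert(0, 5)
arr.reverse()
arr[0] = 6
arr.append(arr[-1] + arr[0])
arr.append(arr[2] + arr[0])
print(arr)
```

arr[-1] = arr[1]-arr[1] = 0-0 = 0 → [7, 0, 6, 0]
insert 5 at 0 → [5, 7, 0, 6, 0]
reverse → [0, 6, 0, 7, 5]
arr[0] = 6 → [6, 6, 0, 7, 5]
append arr[-1]+arr[0] = 5+6 = 11 → [6, 6, 0, 7, 5, 11]
append arr[2]+arr[0] = 0+6 = 6 → [6, 6, 0, 7, 5, 11, 6]

[6, 6, 0, 7, 5, 11, 6]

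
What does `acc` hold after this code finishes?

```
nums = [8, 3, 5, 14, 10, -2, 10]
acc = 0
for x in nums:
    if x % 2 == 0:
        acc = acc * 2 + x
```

x=8: even, acc = 0*2+8 = 8
x=3: not even
x=5: not even
x=14: even, acc = 8*2+14 = 30
x=10: even, acc = 30*2+10 = 70
x=-2: even, acc = 70*2+(-2) = 138
x=10: even, acc = 138*2+10 = 286

286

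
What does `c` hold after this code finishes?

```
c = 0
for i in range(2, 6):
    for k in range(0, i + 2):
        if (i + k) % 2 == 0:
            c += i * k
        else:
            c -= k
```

i=2,k=0: even sum, c = 0+0 = 0
i=2,k=1: odd sum, c = 0-1 = -1
i=2,k=2: even sum, c = (-1)+4 = 3
i=2,k=3: odd sum, c = 3-3 = 0
i=3,k=0: odd sum, c = 0-0 = 0
i=3,k=1: even sum, c = 0+3 = 3
i=3,k=2: odd sum, c = 3-2 = 1
i=3,k=3: even sum, c = 1+9 = 10
i=3,k=4: odd sum, c = 10-4 = 6
i=4,k=0: even sum, c = 6+0 = 6
i=4,k=1: odd sum, c = 6-1 = 5
i=4,k=2: even sum, c = 5+8 = 13
i=4,k=3: odd sum, c = 13-3 = 10
i=4,k=4: even sum, c = 10+16 = 26
i=4,k=5: odd sum, c = 26-5 = 21
i=5,k=0: odd sum, c = 21-0 = 21
i=5,k=1: even sum, c = 21+5 = 26
i=5,k=2: odd sum, c = 26-2 = 24
i=5,k=3: even sum, c = 24+15 = 39
i=5,k=4: odd sum, c = 39-4 = 35
i=5,k=5: even sum, c = 35+25 = 60
i=5,k=6: odd sum, c = 60-6 = 54

54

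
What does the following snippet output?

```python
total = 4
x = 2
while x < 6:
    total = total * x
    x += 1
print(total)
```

x=2: total = 4*2 = 8
x=3: total = 8*3 = 24
x=4: total = 24*4 = 96
x=5: total = 96*5 = 480

480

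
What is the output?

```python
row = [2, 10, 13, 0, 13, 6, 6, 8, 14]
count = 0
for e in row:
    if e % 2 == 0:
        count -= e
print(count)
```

e=2: even, count = 0-2 = -2
e=10: even, count = (-2)-10 = -12
e=13: not even
e=0: even, count = (-12)-0 = -12
e=13: not even
e=6: even, count = (-12)-6 = -18
e=6: even, count = (-18)-6 = -24
e=8: even, count = (-24)-8 = -32
e=14: even, count = (-32)-14 = -46

-46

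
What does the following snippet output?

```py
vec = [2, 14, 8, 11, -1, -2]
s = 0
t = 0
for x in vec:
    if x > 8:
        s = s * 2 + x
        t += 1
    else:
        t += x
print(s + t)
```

48

x=2: not >8; t=2
x=14: >8, s = 0*2+14 = 14; t=3
x=8: not >8; t=11
x=11: >8, s = 14*2+11 = 39; t=12
x=-1: not >8; t=11
x=-2: not >8; t=9
s+t = 39+9 = 48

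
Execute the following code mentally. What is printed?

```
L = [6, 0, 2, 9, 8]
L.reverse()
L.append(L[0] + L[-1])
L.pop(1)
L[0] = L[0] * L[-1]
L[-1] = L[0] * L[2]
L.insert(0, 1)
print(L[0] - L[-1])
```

1

reverse → [8, 9, 2, 0, 6]
append L[0]+L[-1] = 8+6 = 14 → [8, 9, 2, 0, 6, 14]
pop(1) removes 9 → [8, 2, 0, 6, 14]
L[0] = L[0]*L[-1] = 8*14 = 112 → [112, 2, 0, 6, 14]
L[-1] = L[0]*L[2] = 112*0 = 0 → [112, 2, 0, 6, 0]
insert 1 at 0 → [1, 112, 2, 0, 6, 0]
L[0]-L[-1] = 1-0 = 1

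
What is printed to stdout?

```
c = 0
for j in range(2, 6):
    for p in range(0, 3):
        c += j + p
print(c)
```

j=2,p=0: c = 0+2 = 2
j=2,p=1: c = 2+3 = 5
j=2,p=2: c = 5+4 = 9
j=3,p=0: c = 9+3 = 12
j=3,p=1: c = 12+4 = 16
j=3,p=2: c = 16+5 = 21
j=4,p=0: c = 21+4 = 25
j=4,p=1: c = 25+5 = 30
j=4,p=2: c = 30+6 = 36
j=5,p=0: c = 36+5 = 41
j=5,p=1: c = 41+6 = 47
j=5,p=2: c = 47+7 = 54

54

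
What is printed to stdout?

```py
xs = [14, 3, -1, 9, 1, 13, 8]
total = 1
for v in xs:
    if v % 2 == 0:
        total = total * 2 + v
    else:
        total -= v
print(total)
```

v=14: even, total = 1*2+14 = 16
v=3: not even, total = 16-3 = 13
v=-1: not even, total = 13-(-1) = 14
v=9: not even, total = 14-9 = 5
v=1: not even, total = 5-1 = 4
v=13: not even, total = 4-13 = -9
v=8: even, total = (-9)*2+8 = -10

-10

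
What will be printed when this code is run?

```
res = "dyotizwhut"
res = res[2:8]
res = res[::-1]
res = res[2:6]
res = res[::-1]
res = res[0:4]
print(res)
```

otiz

slice [2:8] → 'otizwh'
reverse → 'hwzito'
slice [2:6] → 'zito'
reverse → 'otiz'
slice [0:4] → 'otiz'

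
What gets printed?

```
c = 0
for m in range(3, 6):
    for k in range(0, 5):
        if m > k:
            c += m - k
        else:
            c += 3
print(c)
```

40

m=3,k=0: 3>0, c = 0+3 = 3
m=3,k=1: 3>1, c = 3+2 = 5
m=3,k=2: 3>2, c = 5+1 = 6
m=3,k=3: not 3>3, c = 6+3 = 9
m=3,k=4: not 3>4, c = 9+3 = 12
m=4,k=0: 4>0, c = 12+4 = 16
m=4,k=1: 4>1, c = 16+3 = 19
m=4,k=2: 4>2, c = 19+2 = 21
m=4,k=3: 4>3, c = 21+1 = 22
m=4,k=4: not 4>4, c = 22+3 = 25
m=5,k=0: 5>0, c = 25+5 = 30
m=5,k=1: 5>1, c = 30+4 = 34
m=5,k=2: 5>2, c = 34+3 = 37
m=5,k=3: 5>3, c = 37+2 = 39
m=5,k=4: 5>4, c = 39+1 = 40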